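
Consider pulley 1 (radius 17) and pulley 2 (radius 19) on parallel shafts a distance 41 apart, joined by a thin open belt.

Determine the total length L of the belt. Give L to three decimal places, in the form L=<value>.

L=195.195

open belt: β = asin((r2−r1)/C) = asin(2/41) = 2.7960°
wrap1 = π − 2β = 174.4079°
wrap2 = π + 2β = 185.5921°
tangent length = C·cosβ = 40.9512
L = r1·wrap1 + r2·wrap2 + 2·C·cosβ = 17·3.0440 + 19·3.2392 + 2·40.9512 = 195.1949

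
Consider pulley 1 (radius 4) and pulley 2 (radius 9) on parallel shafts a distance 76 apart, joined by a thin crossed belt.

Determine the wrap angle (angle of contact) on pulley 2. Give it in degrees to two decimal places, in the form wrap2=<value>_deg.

crossed belt: β = asin((r1+r2)/C) = asin(13/76) = 9.8490°
wrap1 = wrap2 = π + 2β = 199.6981°

wrap2=199.70_deg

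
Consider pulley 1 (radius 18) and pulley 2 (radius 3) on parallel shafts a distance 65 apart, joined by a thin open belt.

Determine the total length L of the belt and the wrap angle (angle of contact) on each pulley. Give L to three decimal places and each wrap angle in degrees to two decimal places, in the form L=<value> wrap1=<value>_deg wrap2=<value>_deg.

L=199.451 wrap1=206.68_deg wrap2=153.32_deg

open belt: β = asin((r2−r1)/C) = asin(-15/65) = -13.3424°
wrap1 = π − 2β = 206.6847°
wrap2 = π + 2β = 153.3153°
tangent length = C·cosβ = 63.2456
L = r1·wrap1 + r2·wrap2 + 2·C·cosβ = 18·3.6073 + 3·2.6759 + 2·63.2456 = 199.4506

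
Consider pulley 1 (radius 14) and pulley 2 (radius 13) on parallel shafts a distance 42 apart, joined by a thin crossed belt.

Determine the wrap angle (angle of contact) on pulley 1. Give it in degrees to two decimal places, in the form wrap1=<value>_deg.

wrap1=260.01_deg

crossed belt: β = asin((r1+r2)/C) = asin(27/42) = 40.0052°
wrap1 = wrap2 = π + 2β = 260.0104°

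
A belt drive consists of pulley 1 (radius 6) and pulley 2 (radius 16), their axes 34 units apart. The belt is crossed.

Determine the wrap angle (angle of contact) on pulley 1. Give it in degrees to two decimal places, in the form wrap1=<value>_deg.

crossed belt: β = asin((r1+r2)/C) = asin(22/34) = 40.3202°
wrap1 = wrap2 = π + 2β = 260.6404°

wrap1=260.64_deg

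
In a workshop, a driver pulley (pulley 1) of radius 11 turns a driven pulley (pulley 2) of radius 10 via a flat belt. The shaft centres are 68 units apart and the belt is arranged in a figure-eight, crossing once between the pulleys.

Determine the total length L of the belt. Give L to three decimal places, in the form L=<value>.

L=208.512

crossed belt: β = asin((r1+r2)/C) = asin(21/68) = 17.9883°
wrap1 = wrap2 = π + 2β = 215.9767°
tangent length = C·cosβ = 64.6761
L = (r1+r2)·wrap + 2·C·cosβ = 21·3.7695 + 2·64.6761 = 208.5118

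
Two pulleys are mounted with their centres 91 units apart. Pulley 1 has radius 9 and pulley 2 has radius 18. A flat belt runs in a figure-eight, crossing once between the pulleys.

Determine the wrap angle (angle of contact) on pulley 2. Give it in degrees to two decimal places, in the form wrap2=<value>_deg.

crossed belt: β = asin((r1+r2)/C) = asin(27/91) = 17.2597°
wrap1 = wrap2 = π + 2β = 214.5194°

wrap2=214.52_deg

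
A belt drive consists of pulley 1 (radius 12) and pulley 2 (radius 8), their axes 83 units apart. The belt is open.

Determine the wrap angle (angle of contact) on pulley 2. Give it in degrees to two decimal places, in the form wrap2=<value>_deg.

open belt: β = asin((r2−r1)/C) = asin(-4/83) = -2.7623°
wrap1 = π − 2β = 185.5246°
wrap2 = π + 2β = 174.4754°

wrap2=174.48_deg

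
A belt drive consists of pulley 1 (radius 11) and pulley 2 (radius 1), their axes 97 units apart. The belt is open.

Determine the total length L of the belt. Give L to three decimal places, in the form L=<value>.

open belt: β = asin((r2−r1)/C) = asin(-10/97) = -5.9173°
wrap1 = π − 2β = 191.8346°
wrap2 = π + 2β = 168.1654°
tangent length = C·cosβ = 96.4832
L = r1·wrap1 + r2·wrap2 + 2·C·cosβ = 11·3.3481 + 1·2.9350 + 2·96.4832 = 232.7310

L=232.731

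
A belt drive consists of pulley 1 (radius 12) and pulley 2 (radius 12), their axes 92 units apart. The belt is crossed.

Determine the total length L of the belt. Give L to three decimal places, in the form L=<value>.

L=265.695

crossed belt: β = asin((r1+r2)/C) = asin(24/92) = 15.1217°
wrap1 = wrap2 = π + 2β = 210.2433°
tangent length = C·cosβ = 88.8144
L = (r1+r2)·wrap + 2·C·cosβ = 24·3.6694 + 2·88.8144 = 265.6953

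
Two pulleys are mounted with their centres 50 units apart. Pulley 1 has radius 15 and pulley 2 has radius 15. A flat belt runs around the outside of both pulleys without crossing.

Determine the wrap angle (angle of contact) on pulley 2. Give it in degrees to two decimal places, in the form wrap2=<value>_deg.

open belt: β = asin((r2−r1)/C) = asin(0/50) = 0.0000°
wrap1 = π − 2β = 180.0000°
wrap2 = π + 2β = 180.0000°

wrap2=180.00_deg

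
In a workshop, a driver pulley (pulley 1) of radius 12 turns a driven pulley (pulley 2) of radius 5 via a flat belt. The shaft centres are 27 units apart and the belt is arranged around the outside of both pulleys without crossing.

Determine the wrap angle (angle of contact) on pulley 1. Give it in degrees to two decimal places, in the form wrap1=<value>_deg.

open belt: β = asin((r2−r1)/C) = asin(-7/27) = -15.0261°
wrap1 = π − 2β = 210.0522°
wrap2 = π + 2β = 149.9478°

wrap1=210.05_deg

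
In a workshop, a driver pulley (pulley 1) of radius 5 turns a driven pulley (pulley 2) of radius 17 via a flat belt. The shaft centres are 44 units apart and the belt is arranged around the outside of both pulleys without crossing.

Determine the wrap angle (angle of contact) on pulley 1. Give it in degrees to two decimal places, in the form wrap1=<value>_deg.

wrap1=148.35_deg

open belt: β = asin((r2−r1)/C) = asin(12/44) = 15.8266°
wrap1 = π − 2β = 148.3468°
wrap2 = π + 2β = 211.6532°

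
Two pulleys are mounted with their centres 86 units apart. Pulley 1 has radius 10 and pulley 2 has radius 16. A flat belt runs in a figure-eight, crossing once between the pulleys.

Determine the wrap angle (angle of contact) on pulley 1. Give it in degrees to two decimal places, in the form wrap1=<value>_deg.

wrap1=215.19_deg

crossed belt: β = asin((r1+r2)/C) = asin(26/86) = 17.5973°
wrap1 = wrap2 = π + 2β = 215.1947°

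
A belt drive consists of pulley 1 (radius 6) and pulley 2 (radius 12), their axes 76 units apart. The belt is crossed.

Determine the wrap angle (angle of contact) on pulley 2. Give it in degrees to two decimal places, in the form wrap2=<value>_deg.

crossed belt: β = asin((r1+r2)/C) = asin(18/76) = 13.7002°
wrap1 = wrap2 = π + 2β = 207.4005°

wrap2=207.40_deg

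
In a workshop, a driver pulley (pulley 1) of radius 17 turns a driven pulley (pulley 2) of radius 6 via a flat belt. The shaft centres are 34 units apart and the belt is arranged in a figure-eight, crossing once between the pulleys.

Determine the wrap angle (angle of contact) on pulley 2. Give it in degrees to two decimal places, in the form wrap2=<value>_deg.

wrap2=265.14_deg

crossed belt: β = asin((r1+r2)/C) = asin(23/34) = 42.5685°
wrap1 = wrap2 = π + 2β = 265.1369°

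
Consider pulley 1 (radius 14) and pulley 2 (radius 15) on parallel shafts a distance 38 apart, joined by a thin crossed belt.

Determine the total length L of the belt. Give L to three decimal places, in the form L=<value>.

L=190.573

crossed belt: β = asin((r1+r2)/C) = asin(29/38) = 49.7434°
wrap1 = wrap2 = π + 2β = 279.4868°
tangent length = C·cosβ = 24.5561
L = (r1+r2)·wrap + 2·C·cosβ = 29·4.8780 + 2·24.5561 = 190.5731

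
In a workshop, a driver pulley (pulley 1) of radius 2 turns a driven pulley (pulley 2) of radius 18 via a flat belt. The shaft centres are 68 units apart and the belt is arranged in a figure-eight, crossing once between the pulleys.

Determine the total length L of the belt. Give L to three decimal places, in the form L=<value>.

crossed belt: β = asin((r1+r2)/C) = asin(20/68) = 17.1046°
wrap1 = wrap2 = π + 2β = 214.2093°
tangent length = C·cosβ = 64.9923
L = (r1+r2)·wrap + 2·C·cosβ = 20·3.7387 + 2·64.9923 = 204.7578

L=204.758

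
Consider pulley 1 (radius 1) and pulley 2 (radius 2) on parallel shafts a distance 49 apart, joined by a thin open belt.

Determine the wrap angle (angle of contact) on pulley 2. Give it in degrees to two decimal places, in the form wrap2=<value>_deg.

open belt: β = asin((r2−r1)/C) = asin(1/49) = 1.1694°
wrap1 = π − 2β = 177.6612°
wrap2 = π + 2β = 182.3388°

wrap2=182.34_deg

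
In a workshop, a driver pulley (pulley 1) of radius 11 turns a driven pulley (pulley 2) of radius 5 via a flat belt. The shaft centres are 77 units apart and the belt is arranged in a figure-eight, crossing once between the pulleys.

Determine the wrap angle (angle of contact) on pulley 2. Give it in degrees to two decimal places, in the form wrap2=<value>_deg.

wrap2=203.99_deg

crossed belt: β = asin((r1+r2)/C) = asin(16/77) = 11.9930°
wrap1 = wrap2 = π + 2β = 203.9860°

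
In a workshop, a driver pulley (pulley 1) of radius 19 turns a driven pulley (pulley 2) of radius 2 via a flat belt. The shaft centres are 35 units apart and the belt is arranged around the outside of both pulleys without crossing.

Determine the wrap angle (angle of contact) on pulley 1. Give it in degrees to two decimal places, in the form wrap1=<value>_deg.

wrap1=238.12_deg

open belt: β = asin((r2−r1)/C) = asin(-17/35) = -29.0593°
wrap1 = π − 2β = 238.1186°
wrap2 = π + 2β = 121.8814°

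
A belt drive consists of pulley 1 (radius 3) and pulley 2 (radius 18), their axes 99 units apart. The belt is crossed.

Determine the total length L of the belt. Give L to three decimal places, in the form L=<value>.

L=268.445

crossed belt: β = asin((r1+r2)/C) = asin(21/99) = 12.2467°
wrap1 = wrap2 = π + 2β = 204.4934°
tangent length = C·cosβ = 96.7471
L = (r1+r2)·wrap + 2·C·cosβ = 21·3.5691 + 2·96.7471 = 268.4449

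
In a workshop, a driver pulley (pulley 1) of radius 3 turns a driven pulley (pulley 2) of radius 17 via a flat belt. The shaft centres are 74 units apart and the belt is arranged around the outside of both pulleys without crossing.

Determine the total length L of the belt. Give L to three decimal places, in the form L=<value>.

open belt: β = asin((r2−r1)/C) = asin(14/74) = 10.9055°
wrap1 = π − 2β = 158.1891°
wrap2 = π + 2β = 201.8109°
tangent length = C·cosβ = 72.6636
L = r1·wrap1 + r2·wrap2 + 2·C·cosβ = 3·2.7609 + 17·3.5223 + 2·72.6636 = 213.4885

L=213.488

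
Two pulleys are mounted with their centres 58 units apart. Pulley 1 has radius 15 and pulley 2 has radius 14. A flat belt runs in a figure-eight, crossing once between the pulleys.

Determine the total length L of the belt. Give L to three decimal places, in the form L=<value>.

crossed belt: β = asin((r1+r2)/C) = asin(29/58) = 30.0000°
wrap1 = wrap2 = π + 2β = 240.0000°
tangent length = C·cosβ = 50.2295
L = (r1+r2)·wrap + 2·C·cosβ = 29·4.1888 + 2·50.2295 = 221.9339

L=221.934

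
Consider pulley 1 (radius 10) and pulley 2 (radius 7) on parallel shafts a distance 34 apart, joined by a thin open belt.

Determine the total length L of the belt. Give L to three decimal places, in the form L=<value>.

L=121.672

open belt: β = asin((r2−r1)/C) = asin(-3/34) = -5.0621°
wrap1 = π − 2β = 190.1242°
wrap2 = π + 2β = 169.8758°
tangent length = C·cosβ = 33.8674
L = r1·wrap1 + r2·wrap2 + 2·C·cosβ = 10·3.3183 + 7·2.9649 + 2·33.8674 = 121.6720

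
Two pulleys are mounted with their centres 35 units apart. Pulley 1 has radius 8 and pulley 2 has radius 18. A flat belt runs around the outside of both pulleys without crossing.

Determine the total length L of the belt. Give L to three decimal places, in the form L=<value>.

open belt: β = asin((r2−r1)/C) = asin(10/35) = 16.6015°
wrap1 = π − 2β = 146.7969°
wrap2 = π + 2β = 213.2031°
tangent length = C·cosβ = 33.5410
L = r1·wrap1 + r2·wrap2 + 2·C·cosβ = 8·2.5621 + 18·3.7211 + 2·33.5410 = 154.5585

L=154.558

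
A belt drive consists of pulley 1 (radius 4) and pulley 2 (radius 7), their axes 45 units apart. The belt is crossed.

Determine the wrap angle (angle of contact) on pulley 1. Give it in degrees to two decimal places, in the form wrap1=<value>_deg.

crossed belt: β = asin((r1+r2)/C) = asin(11/45) = 14.1490°
wrap1 = wrap2 = π + 2β = 208.2980°

wrap1=208.30_deg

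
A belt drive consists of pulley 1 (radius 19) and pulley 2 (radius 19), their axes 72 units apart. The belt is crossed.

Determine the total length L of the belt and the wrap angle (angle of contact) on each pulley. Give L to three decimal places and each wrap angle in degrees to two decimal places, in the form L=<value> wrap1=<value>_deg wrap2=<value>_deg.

L=283.946 wrap1=243.71_deg wrap2=243.71_deg

crossed belt: β = asin((r1+r2)/C) = asin(38/72) = 31.8554°
wrap1 = wrap2 = π + 2β = 243.7109°
tangent length = C·cosβ = 61.1555
L = (r1+r2)·wrap + 2·C·cosβ = 38·4.2536 + 2·61.1555 = 283.9462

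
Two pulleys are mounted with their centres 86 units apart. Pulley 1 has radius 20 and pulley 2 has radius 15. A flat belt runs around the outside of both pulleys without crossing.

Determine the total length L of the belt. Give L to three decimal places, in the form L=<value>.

L=282.247

open belt: β = asin((r2−r1)/C) = asin(-5/86) = -3.3330°
wrap1 = π − 2β = 186.6661°
wrap2 = π + 2β = 173.3339°
tangent length = C·cosβ = 85.8545
L = r1·wrap1 + r2·wrap2 + 2·C·cosβ = 20·3.2579 + 15·3.0252 + 2·85.8545 = 282.2465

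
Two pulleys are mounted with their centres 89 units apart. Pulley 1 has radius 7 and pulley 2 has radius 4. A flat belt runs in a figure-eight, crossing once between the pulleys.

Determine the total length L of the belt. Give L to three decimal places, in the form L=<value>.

L=213.919

crossed belt: β = asin((r1+r2)/C) = asin(11/89) = 7.0997°
wrap1 = wrap2 = π + 2β = 194.1993°
tangent length = C·cosβ = 88.3176
L = (r1+r2)·wrap + 2·C·cosβ = 11·3.3894 + 2·88.3176 = 213.9188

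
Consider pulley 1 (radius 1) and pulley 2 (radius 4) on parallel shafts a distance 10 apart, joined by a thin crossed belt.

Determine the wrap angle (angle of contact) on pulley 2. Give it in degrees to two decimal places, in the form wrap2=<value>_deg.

wrap2=240.00_deg

crossed belt: β = asin((r1+r2)/C) = asin(5/10) = 30.0000°
wrap1 = wrap2 = π + 2β = 240.0000°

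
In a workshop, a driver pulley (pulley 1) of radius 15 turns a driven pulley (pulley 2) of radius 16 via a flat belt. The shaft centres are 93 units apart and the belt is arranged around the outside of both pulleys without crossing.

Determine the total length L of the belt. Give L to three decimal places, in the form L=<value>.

L=283.400

open belt: β = asin((r2−r1)/C) = asin(1/93) = 0.6161°
wrap1 = π − 2β = 178.7678°
wrap2 = π + 2β = 181.2322°
tangent length = C·cosβ = 92.9946
L = r1·wrap1 + r2·wrap2 + 2·C·cosβ = 15·3.1201 + 16·3.1631 + 2·92.9946 = 283.4001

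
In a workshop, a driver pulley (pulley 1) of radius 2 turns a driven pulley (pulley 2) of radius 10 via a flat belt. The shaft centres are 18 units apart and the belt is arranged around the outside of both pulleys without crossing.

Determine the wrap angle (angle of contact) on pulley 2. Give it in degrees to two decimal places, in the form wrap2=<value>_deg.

open belt: β = asin((r2−r1)/C) = asin(8/18) = 26.3878°
wrap1 = π − 2β = 127.2244°
wrap2 = π + 2β = 232.7756°

wrap2=232.78_deg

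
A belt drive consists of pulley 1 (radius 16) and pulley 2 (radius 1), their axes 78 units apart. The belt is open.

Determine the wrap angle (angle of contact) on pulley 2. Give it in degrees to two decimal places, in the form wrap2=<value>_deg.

wrap2=157.83_deg

open belt: β = asin((r2−r1)/C) = asin(-15/78) = -11.0875°
wrap1 = π − 2β = 202.1750°
wrap2 = π + 2β = 157.8250°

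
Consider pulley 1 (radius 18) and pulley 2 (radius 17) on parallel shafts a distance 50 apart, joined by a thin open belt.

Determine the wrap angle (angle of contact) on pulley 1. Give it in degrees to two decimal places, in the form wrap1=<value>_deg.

open belt: β = asin((r2−r1)/C) = asin(-1/50) = -1.1460°
wrap1 = π − 2β = 182.2920°
wrap2 = π + 2β = 177.7080°

wrap1=182.29_deg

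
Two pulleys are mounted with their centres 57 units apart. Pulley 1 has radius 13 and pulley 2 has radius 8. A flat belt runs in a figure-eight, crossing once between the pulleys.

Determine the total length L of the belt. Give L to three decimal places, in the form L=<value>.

crossed belt: β = asin((r1+r2)/C) = asin(21/57) = 21.6183°
wrap1 = wrap2 = π + 2β = 223.2365°
tangent length = C·cosβ = 52.9906
L = (r1+r2)·wrap + 2·C·cosβ = 21·3.8962 + 2·52.9906 = 187.8016

L=187.802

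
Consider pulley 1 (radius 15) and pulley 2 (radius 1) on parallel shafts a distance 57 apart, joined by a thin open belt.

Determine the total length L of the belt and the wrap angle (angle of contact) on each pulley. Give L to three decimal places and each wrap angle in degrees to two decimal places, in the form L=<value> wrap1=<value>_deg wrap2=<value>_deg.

open belt: β = asin((r2−r1)/C) = asin(-14/57) = -14.2181°
wrap1 = π − 2β = 208.4362°
wrap2 = π + 2β = 151.5638°
tangent length = C·cosβ = 55.2540
L = r1·wrap1 + r2·wrap2 + 2·C·cosβ = 15·3.6379 + 1·2.6453 + 2·55.2540 = 167.7217

L=167.722 wrap1=208.44_deg wrap2=151.56_deg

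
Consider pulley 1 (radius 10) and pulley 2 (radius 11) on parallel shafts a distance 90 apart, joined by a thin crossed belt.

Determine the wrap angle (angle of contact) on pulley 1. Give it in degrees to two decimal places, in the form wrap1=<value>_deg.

wrap1=206.99_deg

crossed belt: β = asin((r1+r2)/C) = asin(21/90) = 13.4934°
wrap1 = wrap2 = π + 2β = 206.9868°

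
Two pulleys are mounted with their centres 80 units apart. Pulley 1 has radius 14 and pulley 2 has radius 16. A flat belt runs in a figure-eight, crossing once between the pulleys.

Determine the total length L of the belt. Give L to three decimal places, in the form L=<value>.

L=265.636

crossed belt: β = asin((r1+r2)/C) = asin(30/80) = 22.0243°
wrap1 = wrap2 = π + 2β = 224.0486°
tangent length = C·cosβ = 74.1620
L = (r1+r2)·wrap + 2·C·cosβ = 30·3.9104 + 2·74.1620 = 265.6356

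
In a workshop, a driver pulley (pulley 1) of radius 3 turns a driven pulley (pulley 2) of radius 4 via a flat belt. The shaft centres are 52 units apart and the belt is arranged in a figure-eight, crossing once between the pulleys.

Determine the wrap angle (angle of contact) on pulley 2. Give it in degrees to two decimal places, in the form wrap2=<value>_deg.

wrap2=195.47_deg

crossed belt: β = asin((r1+r2)/C) = asin(7/52) = 7.7364°
wrap1 = wrap2 = π + 2β = 195.4728°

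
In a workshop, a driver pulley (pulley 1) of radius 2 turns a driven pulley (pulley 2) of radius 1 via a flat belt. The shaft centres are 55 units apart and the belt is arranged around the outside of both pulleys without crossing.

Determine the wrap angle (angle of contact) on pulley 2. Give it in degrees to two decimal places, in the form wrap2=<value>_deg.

wrap2=177.92_deg

open belt: β = asin((r2−r1)/C) = asin(-1/55) = -1.0418°
wrap1 = π − 2β = 182.0836°
wrap2 = π + 2β = 177.9164°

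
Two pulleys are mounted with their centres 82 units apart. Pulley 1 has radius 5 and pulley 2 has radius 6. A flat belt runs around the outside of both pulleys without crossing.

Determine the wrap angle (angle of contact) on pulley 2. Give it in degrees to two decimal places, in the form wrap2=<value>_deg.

wrap2=181.40_deg

open belt: β = asin((r2−r1)/C) = asin(1/82) = 0.6987°
wrap1 = π − 2β = 178.6025°
wrap2 = π + 2β = 181.3975°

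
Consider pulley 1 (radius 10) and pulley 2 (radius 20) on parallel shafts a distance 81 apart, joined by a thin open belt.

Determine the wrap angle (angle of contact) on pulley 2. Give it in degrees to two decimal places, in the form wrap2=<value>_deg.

open belt: β = asin((r2−r1)/C) = asin(10/81) = 7.0916°
wrap1 = π − 2β = 165.8167°
wrap2 = π + 2β = 194.1833°

wrap2=194.18_deg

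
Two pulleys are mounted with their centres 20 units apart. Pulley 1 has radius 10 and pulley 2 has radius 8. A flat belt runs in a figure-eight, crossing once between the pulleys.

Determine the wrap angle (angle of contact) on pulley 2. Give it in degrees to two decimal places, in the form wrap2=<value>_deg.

crossed belt: β = asin((r1+r2)/C) = asin(18/20) = 64.1581°
wrap1 = wrap2 = π + 2β = 308.3161°

wrap2=308.32_deg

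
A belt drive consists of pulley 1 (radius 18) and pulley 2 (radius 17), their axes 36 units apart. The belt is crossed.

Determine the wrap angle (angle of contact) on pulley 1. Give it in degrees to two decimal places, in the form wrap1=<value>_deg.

wrap1=332.93_deg

crossed belt: β = asin((r1+r2)/C) = asin(35/36) = 76.4638°
wrap1 = wrap2 = π + 2β = 332.9276°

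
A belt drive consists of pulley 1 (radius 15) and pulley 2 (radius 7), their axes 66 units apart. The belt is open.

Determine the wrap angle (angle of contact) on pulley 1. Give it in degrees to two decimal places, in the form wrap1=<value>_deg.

open belt: β = asin((r2−r1)/C) = asin(-8/66) = -6.9621°
wrap1 = π − 2β = 193.9241°
wrap2 = π + 2β = 166.0759°

wrap1=193.92_deg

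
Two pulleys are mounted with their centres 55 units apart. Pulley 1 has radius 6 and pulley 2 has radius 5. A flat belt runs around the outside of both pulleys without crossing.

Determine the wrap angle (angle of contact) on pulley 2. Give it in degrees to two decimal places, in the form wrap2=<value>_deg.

wrap2=177.92_deg

open belt: β = asin((r2−r1)/C) = asin(-1/55) = -1.0418°
wrap1 = π − 2β = 182.0836°
wrap2 = π + 2β = 177.9164°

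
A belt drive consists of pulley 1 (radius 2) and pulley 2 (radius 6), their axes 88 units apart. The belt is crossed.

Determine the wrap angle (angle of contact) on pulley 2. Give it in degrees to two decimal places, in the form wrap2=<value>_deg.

crossed belt: β = asin((r1+r2)/C) = asin(8/88) = 5.2159°
wrap1 = wrap2 = π + 2β = 190.4318°

wrap2=190.43_deg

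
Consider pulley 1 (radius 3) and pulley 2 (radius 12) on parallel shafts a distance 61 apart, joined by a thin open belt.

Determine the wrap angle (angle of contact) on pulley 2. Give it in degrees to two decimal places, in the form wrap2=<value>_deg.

open belt: β = asin((r2−r1)/C) = asin(9/61) = 8.4844°
wrap1 = π − 2β = 163.0311°
wrap2 = π + 2β = 196.9689°

wrap2=196.97_deg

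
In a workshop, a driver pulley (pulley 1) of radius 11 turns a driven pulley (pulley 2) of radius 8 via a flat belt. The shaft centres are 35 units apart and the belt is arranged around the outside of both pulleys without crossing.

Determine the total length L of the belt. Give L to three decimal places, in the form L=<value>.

open belt: β = asin((r2−r1)/C) = asin(-3/35) = -4.9171°
wrap1 = π − 2β = 189.8342°
wrap2 = π + 2β = 170.1658°
tangent length = C·cosβ = 34.8712
L = r1·wrap1 + r2·wrap2 + 2·C·cosβ = 11·3.3132 + 8·2.9700 + 2·34.8712 = 129.9476

L=129.948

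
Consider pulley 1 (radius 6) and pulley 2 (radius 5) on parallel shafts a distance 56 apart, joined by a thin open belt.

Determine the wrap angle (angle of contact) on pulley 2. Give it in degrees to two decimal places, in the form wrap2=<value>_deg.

open belt: β = asin((r2−r1)/C) = asin(-1/56) = -1.0232°
wrap1 = π − 2β = 182.0464°
wrap2 = π + 2β = 177.9536°

wrap2=177.95_deg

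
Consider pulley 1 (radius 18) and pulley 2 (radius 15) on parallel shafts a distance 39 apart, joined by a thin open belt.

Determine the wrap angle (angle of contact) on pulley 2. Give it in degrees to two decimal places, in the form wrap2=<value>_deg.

open belt: β = asin((r2−r1)/C) = asin(-3/39) = -4.4117°
wrap1 = π − 2β = 188.8235°
wrap2 = π + 2β = 171.1765°

wrap2=171.18_deg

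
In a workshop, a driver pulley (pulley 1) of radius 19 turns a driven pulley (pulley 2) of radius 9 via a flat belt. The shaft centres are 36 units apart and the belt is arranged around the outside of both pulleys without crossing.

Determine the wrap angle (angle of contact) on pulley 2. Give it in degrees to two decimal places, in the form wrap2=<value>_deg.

open belt: β = asin((r2−r1)/C) = asin(-10/36) = -16.1276°
wrap1 = π − 2β = 212.2552°
wrap2 = π + 2β = 147.7448°

wrap2=147.74_deg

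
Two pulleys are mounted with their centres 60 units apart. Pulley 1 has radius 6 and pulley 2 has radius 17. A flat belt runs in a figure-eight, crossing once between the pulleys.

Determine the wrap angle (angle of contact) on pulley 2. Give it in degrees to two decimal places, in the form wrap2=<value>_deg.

crossed belt: β = asin((r1+r2)/C) = asin(23/60) = 22.5403°
wrap1 = wrap2 = π + 2β = 225.0806°

wrap2=225.08_deg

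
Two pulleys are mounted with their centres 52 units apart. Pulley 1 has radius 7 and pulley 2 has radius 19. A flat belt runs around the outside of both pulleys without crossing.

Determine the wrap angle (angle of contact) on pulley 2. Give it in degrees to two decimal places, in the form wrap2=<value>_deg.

wrap2=206.68_deg

open belt: β = asin((r2−r1)/C) = asin(12/52) = 13.3424°
wrap1 = π − 2β = 153.3153°
wrap2 = π + 2β = 206.6847°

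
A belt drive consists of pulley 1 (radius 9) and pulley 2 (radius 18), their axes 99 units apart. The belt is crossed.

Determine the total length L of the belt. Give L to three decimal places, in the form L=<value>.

L=290.233

crossed belt: β = asin((r1+r2)/C) = asin(27/99) = 15.8266°
wrap1 = wrap2 = π + 2β = 211.6532°
tangent length = C·cosβ = 95.2470
L = (r1+r2)·wrap + 2·C·cosβ = 27·3.6940 + 2·95.2470 = 290.2333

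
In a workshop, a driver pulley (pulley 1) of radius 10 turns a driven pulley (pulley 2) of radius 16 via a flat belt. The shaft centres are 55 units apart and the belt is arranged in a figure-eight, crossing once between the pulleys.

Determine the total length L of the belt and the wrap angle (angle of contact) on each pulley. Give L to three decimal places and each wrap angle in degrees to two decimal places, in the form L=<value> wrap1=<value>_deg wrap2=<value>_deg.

L=204.218 wrap1=236.42_deg wrap2=236.42_deg

crossed belt: β = asin((r1+r2)/C) = asin(26/55) = 28.2115°
wrap1 = wrap2 = π + 2β = 236.4230°
tangent length = C·cosβ = 48.4665
L = (r1+r2)·wrap + 2·C·cosβ = 26·4.1264 + 2·48.4665 = 204.2183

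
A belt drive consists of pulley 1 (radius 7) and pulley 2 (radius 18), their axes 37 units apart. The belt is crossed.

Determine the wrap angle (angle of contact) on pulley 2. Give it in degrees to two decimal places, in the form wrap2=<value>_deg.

wrap2=265.01_deg

crossed belt: β = asin((r1+r2)/C) = asin(25/37) = 42.5066°
wrap1 = wrap2 = π + 2β = 265.0133°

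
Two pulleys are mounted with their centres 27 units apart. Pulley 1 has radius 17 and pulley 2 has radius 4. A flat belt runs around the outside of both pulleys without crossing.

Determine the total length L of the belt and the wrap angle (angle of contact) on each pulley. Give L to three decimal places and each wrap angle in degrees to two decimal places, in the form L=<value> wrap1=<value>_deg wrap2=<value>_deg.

L=126.363 wrap1=237.56_deg wrap2=122.44_deg

open belt: β = asin((r2−r1)/C) = asin(-13/27) = -28.7822°
wrap1 = π − 2β = 237.5644°
wrap2 = π + 2β = 122.4356°
tangent length = C·cosβ = 23.6643
L = r1·wrap1 + r2·wrap2 + 2·C·cosβ = 17·4.1463 + 4·2.1369 + 2·23.6643 = 126.3630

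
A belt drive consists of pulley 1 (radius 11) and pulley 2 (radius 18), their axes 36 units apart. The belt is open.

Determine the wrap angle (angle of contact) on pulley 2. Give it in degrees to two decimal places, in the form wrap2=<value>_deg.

open belt: β = asin((r2−r1)/C) = asin(7/36) = 11.2123°
wrap1 = π − 2β = 157.5755°
wrap2 = π + 2β = 202.4245°

wrap2=202.42_deg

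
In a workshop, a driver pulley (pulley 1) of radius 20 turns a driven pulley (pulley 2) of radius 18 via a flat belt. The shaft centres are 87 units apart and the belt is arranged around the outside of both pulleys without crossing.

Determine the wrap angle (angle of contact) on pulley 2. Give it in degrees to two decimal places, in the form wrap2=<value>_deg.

open belt: β = asin((r2−r1)/C) = asin(-2/87) = -1.3173°
wrap1 = π − 2β = 182.6345°
wrap2 = π + 2β = 177.3655°

wrap2=177.37_deg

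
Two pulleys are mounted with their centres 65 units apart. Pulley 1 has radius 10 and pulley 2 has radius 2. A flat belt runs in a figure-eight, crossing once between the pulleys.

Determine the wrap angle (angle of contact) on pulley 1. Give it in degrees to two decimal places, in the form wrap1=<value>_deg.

wrap1=201.28_deg

crossed belt: β = asin((r1+r2)/C) = asin(12/65) = 10.6387°
wrap1 = wrap2 = π + 2β = 201.2774°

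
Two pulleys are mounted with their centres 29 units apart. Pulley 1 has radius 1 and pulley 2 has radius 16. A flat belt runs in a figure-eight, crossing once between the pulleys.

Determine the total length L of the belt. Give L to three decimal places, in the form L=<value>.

crossed belt: β = asin((r1+r2)/C) = asin(17/29) = 35.8883°
wrap1 = wrap2 = π + 2β = 251.7766°
tangent length = C·cosβ = 23.4947
L = (r1+r2)·wrap + 2·C·cosβ = 17·4.3943 + 2·23.4947 = 121.6930

L=121.693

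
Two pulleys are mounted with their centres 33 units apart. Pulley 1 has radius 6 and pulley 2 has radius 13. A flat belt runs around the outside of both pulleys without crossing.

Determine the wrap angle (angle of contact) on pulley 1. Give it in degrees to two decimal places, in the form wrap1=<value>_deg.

open belt: β = asin((r2−r1)/C) = asin(7/33) = 12.2467°
wrap1 = π − 2β = 155.5066°
wrap2 = π + 2β = 204.4934°

wrap1=155.51_deg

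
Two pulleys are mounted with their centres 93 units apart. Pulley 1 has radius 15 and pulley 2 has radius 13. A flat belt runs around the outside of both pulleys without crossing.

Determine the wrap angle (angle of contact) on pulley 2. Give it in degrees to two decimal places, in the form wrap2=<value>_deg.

wrap2=177.54_deg

open belt: β = asin((r2−r1)/C) = asin(-2/93) = -1.2323°
wrap1 = π − 2β = 182.4645°
wrap2 = π + 2β = 177.5355°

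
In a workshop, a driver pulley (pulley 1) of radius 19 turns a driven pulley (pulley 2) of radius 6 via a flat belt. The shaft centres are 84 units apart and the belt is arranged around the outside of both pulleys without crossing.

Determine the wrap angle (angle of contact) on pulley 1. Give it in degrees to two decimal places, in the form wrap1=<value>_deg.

wrap1=197.81_deg

open belt: β = asin((r2−r1)/C) = asin(-13/84) = -8.9030°
wrap1 = π − 2β = 197.8060°
wrap2 = π + 2β = 162.1940°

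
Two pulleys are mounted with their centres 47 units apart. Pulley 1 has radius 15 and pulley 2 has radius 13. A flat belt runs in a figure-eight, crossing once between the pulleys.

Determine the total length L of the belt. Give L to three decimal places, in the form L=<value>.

crossed belt: β = asin((r1+r2)/C) = asin(28/47) = 36.5657°
wrap1 = wrap2 = π + 2β = 253.1315°
tangent length = C·cosβ = 37.7492
L = (r1+r2)·wrap + 2·C·cosβ = 28·4.4180 + 2·37.7492 = 199.2017

L=199.202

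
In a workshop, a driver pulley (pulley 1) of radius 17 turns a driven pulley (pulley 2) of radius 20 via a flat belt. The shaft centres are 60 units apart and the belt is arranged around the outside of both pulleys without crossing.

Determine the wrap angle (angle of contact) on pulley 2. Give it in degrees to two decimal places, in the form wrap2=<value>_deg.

open belt: β = asin((r2−r1)/C) = asin(3/60) = 2.8660°
wrap1 = π − 2β = 174.2680°
wrap2 = π + 2β = 185.7320°

wrap2=185.73_deg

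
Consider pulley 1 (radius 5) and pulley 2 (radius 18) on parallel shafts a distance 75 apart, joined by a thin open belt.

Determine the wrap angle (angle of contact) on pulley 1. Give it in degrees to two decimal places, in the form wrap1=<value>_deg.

open belt: β = asin((r2−r1)/C) = asin(13/75) = 9.9817°
wrap1 = π − 2β = 160.0366°
wrap2 = π + 2β = 199.9634°

wrap1=160.04_deg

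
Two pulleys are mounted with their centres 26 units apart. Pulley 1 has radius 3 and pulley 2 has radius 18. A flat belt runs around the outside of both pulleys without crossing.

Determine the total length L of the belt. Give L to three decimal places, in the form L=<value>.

L=126.896

open belt: β = asin((r2−r1)/C) = asin(15/26) = 35.2344°
wrap1 = π − 2β = 109.5312°
wrap2 = π + 2β = 250.4688°
tangent length = C·cosβ = 21.2368
L = r1·wrap1 + r2·wrap2 + 2·C·cosβ = 3·1.9117 + 18·4.3715 + 2·21.2368 = 126.8957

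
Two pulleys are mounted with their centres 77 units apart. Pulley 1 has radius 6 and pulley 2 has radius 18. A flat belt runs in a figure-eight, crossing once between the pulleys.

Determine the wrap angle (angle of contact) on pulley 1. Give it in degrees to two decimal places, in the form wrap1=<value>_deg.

crossed belt: β = asin((r1+r2)/C) = asin(24/77) = 18.1610°
wrap1 = wrap2 = π + 2β = 216.3220°

wrap1=216.32_deg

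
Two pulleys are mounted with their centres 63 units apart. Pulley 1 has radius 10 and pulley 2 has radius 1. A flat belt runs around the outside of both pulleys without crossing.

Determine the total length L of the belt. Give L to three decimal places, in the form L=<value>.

open belt: β = asin((r2−r1)/C) = asin(-9/63) = -8.2132°
wrap1 = π − 2β = 196.4264°
wrap2 = π + 2β = 163.5736°
tangent length = C·cosβ = 62.3538
L = r1·wrap1 + r2·wrap2 + 2·C·cosβ = 10·3.4283 + 1·2.8549 + 2·62.3538 = 161.8454

L=161.845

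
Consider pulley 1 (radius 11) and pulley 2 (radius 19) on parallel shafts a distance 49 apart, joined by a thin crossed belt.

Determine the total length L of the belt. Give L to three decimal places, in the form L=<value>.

crossed belt: β = asin((r1+r2)/C) = asin(30/49) = 37.7520°
wrap1 = wrap2 = π + 2β = 255.5040°
tangent length = C·cosβ = 38.7427
L = (r1+r2)·wrap + 2·C·cosβ = 30·4.4594 + 2·38.7427 = 211.2671

L=211.267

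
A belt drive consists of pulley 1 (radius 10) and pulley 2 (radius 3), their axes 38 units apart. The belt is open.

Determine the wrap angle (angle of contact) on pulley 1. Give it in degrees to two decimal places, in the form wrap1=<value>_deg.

open belt: β = asin((r2−r1)/C) = asin(-7/38) = -10.6151°
wrap1 = π − 2β = 201.2302°
wrap2 = π + 2β = 158.7698°

wrap1=201.23_deg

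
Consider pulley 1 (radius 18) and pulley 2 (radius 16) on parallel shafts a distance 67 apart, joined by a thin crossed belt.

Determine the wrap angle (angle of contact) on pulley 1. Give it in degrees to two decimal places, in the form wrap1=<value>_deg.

wrap1=240.99_deg

crossed belt: β = asin((r1+r2)/C) = asin(34/67) = 30.4950°
wrap1 = wrap2 = π + 2β = 240.9899°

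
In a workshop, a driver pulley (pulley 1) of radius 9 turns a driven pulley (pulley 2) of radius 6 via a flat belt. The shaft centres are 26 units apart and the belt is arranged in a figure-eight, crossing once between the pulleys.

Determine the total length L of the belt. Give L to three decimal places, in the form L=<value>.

L=108.046

crossed belt: β = asin((r1+r2)/C) = asin(15/26) = 35.2344°
wrap1 = wrap2 = π + 2β = 250.4688°
tangent length = C·cosβ = 21.2368
L = (r1+r2)·wrap + 2·C·cosβ = 15·4.3715 + 2·21.2368 = 108.0461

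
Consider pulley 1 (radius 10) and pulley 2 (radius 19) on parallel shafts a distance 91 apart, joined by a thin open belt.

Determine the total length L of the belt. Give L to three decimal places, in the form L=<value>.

open belt: β = asin((r2−r1)/C) = asin(9/91) = 5.6759°
wrap1 = π − 2β = 168.6482°
wrap2 = π + 2β = 191.3518°
tangent length = C·cosβ = 90.5539
L = r1·wrap1 + r2·wrap2 + 2·C·cosβ = 10·2.9435 + 19·3.3397 + 2·90.5539 = 273.9970

L=273.997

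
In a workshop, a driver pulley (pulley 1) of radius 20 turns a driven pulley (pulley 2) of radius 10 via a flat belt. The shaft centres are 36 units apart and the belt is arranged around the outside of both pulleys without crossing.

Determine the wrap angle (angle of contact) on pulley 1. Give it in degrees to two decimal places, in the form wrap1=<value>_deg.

wrap1=212.26_deg

open belt: β = asin((r2−r1)/C) = asin(-10/36) = -16.1276°
wrap1 = π − 2β = 212.2552°
wrap2 = π + 2β = 147.7448°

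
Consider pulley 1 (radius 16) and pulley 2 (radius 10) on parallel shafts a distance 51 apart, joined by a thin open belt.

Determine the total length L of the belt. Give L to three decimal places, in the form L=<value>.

L=184.388

open belt: β = asin((r2−r1)/C) = asin(-6/51) = -6.7563°
wrap1 = π − 2β = 193.5127°
wrap2 = π + 2β = 166.4873°
tangent length = C·cosβ = 50.6458
L = r1·wrap1 + r2·wrap2 + 2·C·cosβ = 16·3.3774 + 10·2.9058 + 2·50.6458 = 184.3881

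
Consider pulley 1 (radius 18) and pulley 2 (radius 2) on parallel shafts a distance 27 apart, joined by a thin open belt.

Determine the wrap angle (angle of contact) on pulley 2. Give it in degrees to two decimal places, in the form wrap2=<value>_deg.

wrap2=107.32_deg

open belt: β = asin((r2−r1)/C) = asin(-16/27) = -36.3412°
wrap1 = π − 2β = 252.6824°
wrap2 = π + 2β = 107.3176°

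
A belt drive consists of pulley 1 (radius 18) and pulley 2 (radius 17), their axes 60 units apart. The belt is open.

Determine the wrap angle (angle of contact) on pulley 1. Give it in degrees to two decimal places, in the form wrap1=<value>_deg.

open belt: β = asin((r2−r1)/C) = asin(-1/60) = -0.9550°
wrap1 = π − 2β = 181.9099°
wrap2 = π + 2β = 178.0901°

wrap1=181.91_deg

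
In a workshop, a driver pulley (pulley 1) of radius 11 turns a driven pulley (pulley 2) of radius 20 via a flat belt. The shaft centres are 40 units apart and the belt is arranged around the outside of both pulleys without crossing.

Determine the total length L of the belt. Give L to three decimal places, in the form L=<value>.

open belt: β = asin((r2−r1)/C) = asin(9/40) = 13.0029°
wrap1 = π − 2β = 153.9942°
wrap2 = π + 2β = 206.0058°
tangent length = C·cosβ = 38.9744
L = r1·wrap1 + r2·wrap2 + 2·C·cosβ = 11·2.6877 + 20·3.5955 + 2·38.9744 = 179.4230

L=179.423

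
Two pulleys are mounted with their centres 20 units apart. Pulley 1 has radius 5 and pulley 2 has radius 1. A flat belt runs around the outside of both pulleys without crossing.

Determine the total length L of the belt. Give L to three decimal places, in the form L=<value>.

L=59.652

open belt: β = asin((r2−r1)/C) = asin(-4/20) = -11.5370°
wrap1 = π − 2β = 203.0739°
wrap2 = π + 2β = 156.9261°
tangent length = C·cosβ = 19.5959
L = r1·wrap1 + r2·wrap2 + 2·C·cosβ = 5·3.5443 + 1·2.7389 + 2·19.5959 = 59.6523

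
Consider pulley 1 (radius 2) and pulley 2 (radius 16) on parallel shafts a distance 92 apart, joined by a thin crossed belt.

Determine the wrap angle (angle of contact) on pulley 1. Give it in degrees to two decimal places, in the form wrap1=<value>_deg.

crossed belt: β = asin((r1+r2)/C) = asin(18/92) = 11.2828°
wrap1 = wrap2 = π + 2β = 202.5656°

wrap1=202.57_deg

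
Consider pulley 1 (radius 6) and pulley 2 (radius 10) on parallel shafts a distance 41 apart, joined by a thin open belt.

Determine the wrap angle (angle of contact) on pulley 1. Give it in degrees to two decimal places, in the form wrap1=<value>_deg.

wrap1=168.80_deg

open belt: β = asin((r2−r1)/C) = asin(4/41) = 5.5987°
wrap1 = π − 2β = 168.8025°
wrap2 = π + 2β = 191.1975°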